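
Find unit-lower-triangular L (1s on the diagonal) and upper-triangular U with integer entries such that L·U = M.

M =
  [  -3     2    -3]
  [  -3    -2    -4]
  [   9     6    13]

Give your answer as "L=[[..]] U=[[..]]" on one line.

  r1 -= 1·r0 → [0,-4,-1]
  r2 -= -3·r0 → [0,12,4]
  r2 -= -3·r1 → [0,0,1]

L=[[1,0,0],[1,1,0],[-3,-3,1]] U=[[-3,2,-3],[0,-4,-1],[0,0,1]]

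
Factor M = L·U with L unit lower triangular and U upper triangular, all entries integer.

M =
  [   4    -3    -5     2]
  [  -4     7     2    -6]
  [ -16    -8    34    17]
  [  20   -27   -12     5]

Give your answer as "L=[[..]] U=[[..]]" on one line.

L=[[1,0,0,0],[-1,1,0,0],[-4,-5,1,0],[5,-3,-4,1]] U=[[4,-3,-5,2],[0,4,-3,-4],[0,0,-1,5],[0,0,0,3]]

  r1 -= -1·r0 → [0,4,-3,-4]
  r2 -= -4·r0 → [0,-20,14,25]
  r3 -= 5·r0 → [0,-12,13,-5]
  r2 -= -5·r1 → [0,0,-1,5]
  r3 -= -3·r1 → [0,0,4,-17]
  r3 -= -4·r2 → [0,0,0,3]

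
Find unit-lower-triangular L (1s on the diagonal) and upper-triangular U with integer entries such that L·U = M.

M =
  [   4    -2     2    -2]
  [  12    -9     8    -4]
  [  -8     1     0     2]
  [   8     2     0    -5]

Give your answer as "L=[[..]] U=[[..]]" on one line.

L=[[1,0,0,0],[3,1,0,0],[-2,1,1,0],[2,-2,0,1]] U=[[4,-2,2,-2],[0,-3,2,2],[0,0,2,-4],[0,0,0,3]]

  r1 -= 3·r0 → [0,-3,2,2]
  r2 -= -2·r0 → [0,-3,4,-2]
  r3 -= 2·r0 → [0,6,-4,-1]
  r2 -= 1·r1 → [0,0,2,-4]
  r3 -= -2·r1 → [0,0,0,3]
  r3 -= 0·r2 → [0,0,0,3]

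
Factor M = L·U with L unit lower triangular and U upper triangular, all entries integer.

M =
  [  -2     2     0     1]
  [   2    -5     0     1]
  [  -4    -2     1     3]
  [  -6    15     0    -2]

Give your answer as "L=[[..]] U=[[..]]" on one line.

L=[[1,0,0,0],[-1,1,0,0],[2,2,1,0],[3,-3,0,1]] U=[[-2,2,0,1],[0,-3,0,2],[0,0,1,-3],[0,0,0,1]]

  r1 -= -1·r0 → [0,-3,0,2]
  r2 -= 2·r0 → [0,-6,1,1]
  r3 -= 3·r0 → [0,9,0,-5]
  r2 -= 2·r1 → [0,0,1,-3]
  r3 -= -3·r1 → [0,0,0,1]
  r3 -= 0·r2 → [0,0,0,1]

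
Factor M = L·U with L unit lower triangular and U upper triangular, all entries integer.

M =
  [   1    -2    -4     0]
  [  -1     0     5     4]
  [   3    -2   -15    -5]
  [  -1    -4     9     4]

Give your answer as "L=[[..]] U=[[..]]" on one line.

  r1 -= -1·r0 → [0,-2,1,4]
  r2 -= 3·r0 → [0,4,-3,-5]
  r3 -= -1·r0 → [0,-6,5,4]
  r2 -= -2·r1 → [0,0,-1,3]
  r3 -= 3·r1 → [0,0,2,-8]
  r3 -= -2·r2 → [0,0,0,-2]

L=[[1,0,0,0],[-1,1,0,0],[3,-2,1,0],[-1,3,-2,1]] U=[[1,-2,-4,0],[0,-2,1,4],[0,0,-1,3],[0,0,0,-2]]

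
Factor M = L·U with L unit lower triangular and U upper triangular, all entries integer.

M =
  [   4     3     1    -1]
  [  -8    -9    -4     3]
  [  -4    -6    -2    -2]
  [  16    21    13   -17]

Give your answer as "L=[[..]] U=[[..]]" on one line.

L=[[1,0,0,0],[-2,1,0,0],[-1,1,1,0],[4,-3,3,1]] U=[[4,3,1,-1],[0,-3,-2,1],[0,0,1,-4],[0,0,0,2]]

  R1 -= -2·R0 → [0,-3,-2,1]
  R2 -= -1·R0 → [0,-3,-1,-3]
  R3 -= 4·R0 → [0,9,9,-13]
  R2 -= 1·R1 → [0,0,1,-4]
  R3 -= -3·R1 → [0,0,3,-10]
  R3 -= 3·R2 → [0,0,0,2]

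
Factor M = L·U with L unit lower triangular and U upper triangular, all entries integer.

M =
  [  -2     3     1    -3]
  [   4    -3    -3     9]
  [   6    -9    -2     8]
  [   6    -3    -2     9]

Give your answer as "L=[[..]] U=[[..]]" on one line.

  row1 -= -2·row0 → [0,3,-1,3]
  row2 -= -3·row0 → [0,0,1,-1]
  row3 -= -3·row0 → [0,6,1,0]
  row2 -= 0·row1 → [0,0,1,-1]
  row3 -= 2·row1 → [0,0,3,-6]
  row3 -= 3·row2 → [0,0,0,-3]

L=[[1,0,0,0],[-2,1,0,0],[-3,0,1,0],[-3,2,3,1]] U=[[-2,3,1,-3],[0,3,-1,3],[0,0,1,-1],[0,0,0,-3]]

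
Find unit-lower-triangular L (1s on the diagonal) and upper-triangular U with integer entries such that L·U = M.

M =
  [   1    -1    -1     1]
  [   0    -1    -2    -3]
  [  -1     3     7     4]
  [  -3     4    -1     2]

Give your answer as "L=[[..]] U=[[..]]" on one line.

  r1 -= 0·r0 → [0,-1,-2,-3]
  r2 -= -1·r0 → [0,2,6,5]
  r3 -= -3·r0 → [0,1,-4,5]
  r2 -= -2·r1 → [0,0,2,-1]
  r3 -= -1·r1 → [0,0,-6,2]
  r3 -= -3·r2 → [0,0,0,-1]

L=[[1,0,0,0],[0,1,0,0],[-1,-2,1,0],[-3,-1,-3,1]] U=[[1,-1,-1,1],[0,-1,-2,-3],[0,0,2,-1],[0,0,0,-1]]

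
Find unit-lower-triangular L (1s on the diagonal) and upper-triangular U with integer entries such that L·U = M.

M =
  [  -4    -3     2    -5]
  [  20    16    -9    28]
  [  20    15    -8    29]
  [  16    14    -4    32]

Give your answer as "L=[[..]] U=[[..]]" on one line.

  row1 -= -5·row0 → [0,1,1,3]
  row2 -= -5·row0 → [0,0,2,4]
  row3 -= -4·row0 → [0,2,4,12]
  row2 -= 0·row1 → [0,0,2,4]
  row3 -= 2·row1 → [0,0,2,6]
  row3 -= 1·row2 → [0,0,0,2]

L=[[1,0,0,0],[-5,1,0,0],[-5,0,1,0],[-4,2,1,1]] U=[[-4,-3,2,-5],[0,1,1,3],[0,0,2,4],[0,0,0,2]]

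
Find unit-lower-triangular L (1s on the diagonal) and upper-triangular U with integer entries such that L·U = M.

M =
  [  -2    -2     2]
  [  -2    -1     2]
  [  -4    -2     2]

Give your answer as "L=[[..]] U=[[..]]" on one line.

  r1 -= 1·r0 → [0,1,0]
  r2 -= 2·r0 → [0,2,-2]
  r2 -= 2·r1 → [0,0,-2]

L=[[1,0,0],[1,1,0],[2,2,1]] U=[[-2,-2,2],[0,1,0],[0,0,-2]]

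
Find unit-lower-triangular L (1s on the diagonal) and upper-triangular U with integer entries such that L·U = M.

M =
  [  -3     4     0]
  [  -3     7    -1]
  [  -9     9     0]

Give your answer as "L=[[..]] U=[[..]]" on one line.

  row1 -= 1·row0 → [0,3,-1]
  row2 -= 3·row0 → [0,-3,0]
  row2 -= -1·row1 → [0,0,-1]

L=[[1,0,0],[1,1,0],[3,-1,1]] U=[[-3,4,0],[0,3,-1],[0,0,-1]]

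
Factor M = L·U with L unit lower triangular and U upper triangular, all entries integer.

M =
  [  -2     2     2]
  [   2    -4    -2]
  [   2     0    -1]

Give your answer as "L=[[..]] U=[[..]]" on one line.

L=[[1,0,0],[-1,1,0],[-1,-1,1]] U=[[-2,2,2],[0,-2,0],[0,0,1]]

  row1 -= -1·row0 → [0,-2,0]
  row2 -= -1·row0 → [0,2,1]
  row2 -= -1·row1 → [0,0,1]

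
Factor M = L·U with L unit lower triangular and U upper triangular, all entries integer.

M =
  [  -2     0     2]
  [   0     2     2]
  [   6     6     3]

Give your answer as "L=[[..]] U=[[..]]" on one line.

  r1 -= 0·r0 → [0,2,2]
  r2 -= -3·r0 → [0,6,9]
  r2 -= 3·r1 → [0,0,3]

L=[[1,0,0],[0,1,0],[-3,3,1]] U=[[-2,0,2],[0,2,2],[0,0,3]]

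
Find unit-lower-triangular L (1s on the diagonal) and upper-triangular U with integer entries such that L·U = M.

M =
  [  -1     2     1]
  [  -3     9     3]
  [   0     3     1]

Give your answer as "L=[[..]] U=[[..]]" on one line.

  r1 -= 3·r0 → [0,3,0]
  r2 -= 0·r0 → [0,3,1]
  r2 -= 1·r1 → [0,0,1]

L=[[1,0,0],[3,1,0],[0,1,1]] U=[[-1,2,1],[0,3,0],[0,0,1]]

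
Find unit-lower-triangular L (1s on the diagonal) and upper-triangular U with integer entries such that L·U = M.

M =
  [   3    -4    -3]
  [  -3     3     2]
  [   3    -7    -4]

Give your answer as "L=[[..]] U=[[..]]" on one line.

L=[[1,0,0],[-1,1,0],[1,3,1]] U=[[3,-4,-3],[0,-1,-1],[0,0,2]]

  r1 -= -1·r0 → [0,-1,-1]
  r2 -= 1·r0 → [0,-3,-1]
  r2 -= 3·r1 → [0,0,2]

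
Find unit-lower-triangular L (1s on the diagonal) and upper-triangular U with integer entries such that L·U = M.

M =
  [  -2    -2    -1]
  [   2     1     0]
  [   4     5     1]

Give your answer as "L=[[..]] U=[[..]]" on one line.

L=[[1,0,0],[-1,1,0],[-2,-1,1]] U=[[-2,-2,-1],[0,-1,-1],[0,0,-2]]

  row1 -= -1·row0 → [0,-1,-1]
  row2 -= -2·row0 → [0,1,-1]
  row2 -= -1·row1 → [0,0,-2]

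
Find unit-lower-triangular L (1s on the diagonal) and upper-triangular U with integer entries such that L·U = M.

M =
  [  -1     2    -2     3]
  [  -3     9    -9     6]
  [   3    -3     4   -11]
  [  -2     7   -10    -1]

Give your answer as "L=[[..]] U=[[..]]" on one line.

L=[[1,0,0,0],[3,1,0,0],[-3,1,1,0],[2,1,-3,1]] U=[[-1,2,-2,3],[0,3,-3,-3],[0,0,1,1],[0,0,0,-1]]

  row1 -= 3·row0 → [0,3,-3,-3]
  row2 -= -3·row0 → [0,3,-2,-2]
  row3 -= 2·row0 → [0,3,-6,-7]
  row2 -= 1·row1 → [0,0,1,1]
  row3 -= 1·row1 → [0,0,-3,-4]
  row3 -= -3·row2 → [0,0,0,-1]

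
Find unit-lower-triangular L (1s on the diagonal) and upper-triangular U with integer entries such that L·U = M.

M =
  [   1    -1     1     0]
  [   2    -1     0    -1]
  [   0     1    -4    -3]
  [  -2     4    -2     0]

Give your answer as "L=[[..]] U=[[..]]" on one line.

  row1 -= 2·row0 → [0,1,-2,-1]
  row2 -= 0·row0 → [0,1,-4,-3]
  row3 -= -2·row0 → [0,2,0,0]
  row2 -= 1·row1 → [0,0,-2,-2]
  row3 -= 2·row1 → [0,0,4,2]
  row3 -= -2·row2 → [0,0,0,-2]

L=[[1,0,0,0],[2,1,0,0],[0,1,1,0],[-2,2,-2,1]] U=[[1,-1,1,0],[0,1,-2,-1],[0,0,-2,-2],[0,0,0,-2]]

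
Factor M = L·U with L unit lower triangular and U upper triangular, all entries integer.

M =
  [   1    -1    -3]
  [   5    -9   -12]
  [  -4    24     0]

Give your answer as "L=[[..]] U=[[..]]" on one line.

L=[[1,0,0],[5,1,0],[-4,-5,1]] U=[[1,-1,-3],[0,-4,3],[0,0,3]]

  row1 -= 5·row0 → [0,-4,3]
  row2 -= -4·row0 → [0,20,-12]
  row2 -= -5·row1 → [0,0,3]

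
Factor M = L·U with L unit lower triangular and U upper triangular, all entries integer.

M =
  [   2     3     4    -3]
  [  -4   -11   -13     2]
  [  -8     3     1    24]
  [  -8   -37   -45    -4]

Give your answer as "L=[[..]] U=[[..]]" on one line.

L=[[1,0,0,0],[-2,1,0,0],[-4,-3,1,0],[-4,5,-2,1]] U=[[2,3,4,-3],[0,-5,-5,-4],[0,0,2,0],[0,0,0,4]]

  r1 -= -2·r0 → [0,-5,-5,-4]
  r2 -= -4·r0 → [0,15,17,12]
  r3 -= -4·r0 → [0,-25,-29,-16]
  r2 -= -3·r1 → [0,0,2,0]
  r3 -= 5·r1 → [0,0,-4,4]
  r3 -= -2·r2 → [0,0,0,4]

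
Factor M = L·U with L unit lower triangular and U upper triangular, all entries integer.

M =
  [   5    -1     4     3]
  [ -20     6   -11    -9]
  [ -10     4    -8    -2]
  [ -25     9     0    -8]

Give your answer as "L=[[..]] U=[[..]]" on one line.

  R1 -= -4·R0 → [0,2,5,3]
  R2 -= -2·R0 → [0,2,0,4]
  R3 -= -5·R0 → [0,4,20,7]
  R2 -= 1·R1 → [0,0,-5,1]
  R3 -= 2·R1 → [0,0,10,1]
  R3 -= -2·R2 → [0,0,0,3]

L=[[1,0,0,0],[-4,1,0,0],[-2,1,1,0],[-5,2,-2,1]] U=[[5,-1,4,3],[0,2,5,3],[0,0,-5,1],[0,0,0,3]]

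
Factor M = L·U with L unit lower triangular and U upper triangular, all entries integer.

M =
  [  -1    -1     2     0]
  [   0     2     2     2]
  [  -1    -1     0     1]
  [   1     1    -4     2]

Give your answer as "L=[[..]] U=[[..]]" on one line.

  r1 -= 0·r0 → [0,2,2,2]
  r2 -= 1·r0 → [0,0,-2,1]
  r3 -= -1·r0 → [0,0,-2,2]
  r2 -= 0·r1 → [0,0,-2,1]
  r3 -= 0·r1 → [0,0,-2,2]
  r3 -= 1·r2 → [0,0,0,1]

L=[[1,0,0,0],[0,1,0,0],[1,0,1,0],[-1,0,1,1]] U=[[-1,-1,2,0],[0,2,2,2],[0,0,-2,1],[0,0,0,1]]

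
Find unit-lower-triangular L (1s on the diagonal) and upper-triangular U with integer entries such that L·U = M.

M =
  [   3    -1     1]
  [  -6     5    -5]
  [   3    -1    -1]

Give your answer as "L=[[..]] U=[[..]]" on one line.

  r1 -= -2·r0 → [0,3,-3]
  r2 -= 1·r0 → [0,0,-2]
  r2 -= 0·r1 → [0,0,-2]

L=[[1,0,0],[-2,1,0],[1,0,1]] U=[[3,-1,1],[0,3,-3],[0,0,-2]]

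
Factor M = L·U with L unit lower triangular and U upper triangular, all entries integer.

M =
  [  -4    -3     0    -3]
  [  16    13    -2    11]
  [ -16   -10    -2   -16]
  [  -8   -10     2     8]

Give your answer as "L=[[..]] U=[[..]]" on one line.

L=[[1,0,0,0],[-4,1,0,0],[4,2,1,0],[2,-4,-3,1]] U=[[-4,-3,0,-3],[0,1,-2,-1],[0,0,2,-2],[0,0,0,4]]

  r1 -= -4·r0 → [0,1,-2,-1]
  r2 -= 4·r0 → [0,2,-2,-4]
  r3 -= 2·r0 → [0,-4,2,14]
  r2 -= 2·r1 → [0,0,2,-2]
  r3 -= -4·r1 → [0,0,-6,10]
  r3 -= -3·r2 → [0,0,0,4]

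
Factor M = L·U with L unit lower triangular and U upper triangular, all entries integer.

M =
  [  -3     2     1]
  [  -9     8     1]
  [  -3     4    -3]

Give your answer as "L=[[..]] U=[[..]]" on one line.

L=[[1,0,0],[3,1,0],[1,1,1]] U=[[-3,2,1],[0,2,-2],[0,0,-2]]

  R1 -= 3·R0 → [0,2,-2]
  R2 -= 1·R0 → [0,2,-4]
  R2 -= 1·R1 → [0,0,-2]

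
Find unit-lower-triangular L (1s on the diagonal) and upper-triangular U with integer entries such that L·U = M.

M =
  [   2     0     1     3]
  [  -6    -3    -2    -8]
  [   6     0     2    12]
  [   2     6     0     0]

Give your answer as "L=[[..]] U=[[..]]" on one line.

L=[[1,0,0,0],[-3,1,0,0],[3,0,1,0],[1,-2,-1,1]] U=[[2,0,1,3],[0,-3,1,1],[0,0,-1,3],[0,0,0,2]]

  r1 -= -3·r0 → [0,-3,1,1]
  r2 -= 3·r0 → [0,0,-1,3]
  r3 -= 1·r0 → [0,6,-1,-3]
  r2 -= 0·r1 → [0,0,-1,3]
  r3 -= -2·r1 → [0,0,1,-1]
  r3 -= -1·r2 → [0,0,0,2]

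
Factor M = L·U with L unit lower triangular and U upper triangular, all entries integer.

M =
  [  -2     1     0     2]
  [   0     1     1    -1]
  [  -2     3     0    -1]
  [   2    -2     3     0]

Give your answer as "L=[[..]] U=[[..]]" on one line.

L=[[1,0,0,0],[0,1,0,0],[1,2,1,0],[-1,-1,-2,1]] U=[[-2,1,0,2],[0,1,1,-1],[0,0,-2,-1],[0,0,0,-1]]

  R1 -= 0·R0 → [0,1,1,-1]
  R2 -= 1·R0 → [0,2,0,-3]
  R3 -= -1·R0 → [0,-1,3,2]
  R2 -= 2·R1 → [0,0,-2,-1]
  R3 -= -1·R1 → [0,0,4,1]
  R3 -= -2·R2 → [0,0,0,-1]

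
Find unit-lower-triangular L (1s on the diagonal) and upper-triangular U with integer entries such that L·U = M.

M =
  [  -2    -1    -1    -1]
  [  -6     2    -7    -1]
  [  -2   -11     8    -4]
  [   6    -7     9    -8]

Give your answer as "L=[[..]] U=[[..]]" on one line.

  r1 -= 3·r0 → [0,5,-4,2]
  r2 -= 1·r0 → [0,-10,9,-3]
  r3 -= -3·r0 → [0,-10,6,-11]
  r2 -= -2·r1 → [0,0,1,1]
  r3 -= -2·r1 → [0,0,-2,-7]
  r3 -= -2·r2 → [0,0,0,-5]

L=[[1,0,0,0],[3,1,0,0],[1,-2,1,0],[-3,-2,-2,1]] U=[[-2,-1,-1,-1],[0,5,-4,2],[0,0,1,1],[0,0,0,-5]]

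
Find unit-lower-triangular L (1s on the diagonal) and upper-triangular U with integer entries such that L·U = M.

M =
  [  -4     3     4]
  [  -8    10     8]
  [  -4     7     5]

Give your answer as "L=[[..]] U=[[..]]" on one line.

L=[[1,0,0],[2,1,0],[1,1,1]] U=[[-4,3,4],[0,4,0],[0,0,1]]

  R1 -= 2·R0 → [0,4,0]
  R2 -= 1·R0 → [0,4,1]
  R2 -= 1·R1 → [0,0,1]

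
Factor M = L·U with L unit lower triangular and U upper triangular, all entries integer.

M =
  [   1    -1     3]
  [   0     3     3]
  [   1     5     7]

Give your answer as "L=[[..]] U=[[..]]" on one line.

  row1 -= 0·row0 → [0,3,3]
  row2 -= 1·row0 → [0,6,4]
  row2 -= 2·row1 → [0,0,-2]

L=[[1,0,0],[0,1,0],[1,2,1]] U=[[1,-1,3],[0,3,3],[0,0,-2]]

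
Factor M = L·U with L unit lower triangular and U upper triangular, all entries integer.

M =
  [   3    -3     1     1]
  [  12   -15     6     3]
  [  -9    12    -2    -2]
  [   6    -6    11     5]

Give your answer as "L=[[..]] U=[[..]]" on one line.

  R1 -= 4·R0 → [0,-3,2,-1]
  R2 -= -3·R0 → [0,3,1,1]
  R3 -= 2·R0 → [0,0,9,3]
  R2 -= -1·R1 → [0,0,3,0]
  R3 -= 0·R1 → [0,0,9,3]
  R3 -= 3·R2 → [0,0,0,3]

L=[[1,0,0,0],[4,1,0,0],[-3,-1,1,0],[2,0,3,1]] U=[[3,-3,1,1],[0,-3,2,-1],[0,0,3,0],[0,0,0,3]]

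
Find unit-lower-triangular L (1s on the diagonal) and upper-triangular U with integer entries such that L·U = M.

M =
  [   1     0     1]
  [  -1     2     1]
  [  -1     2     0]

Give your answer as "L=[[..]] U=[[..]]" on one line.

L=[[1,0,0],[-1,1,0],[-1,1,1]] U=[[1,0,1],[0,2,2],[0,0,-1]]

  R1 -= -1·R0 → [0,2,2]
  R2 -= -1·R0 → [0,2,1]
  R2 -= 1·R1 → [0,0,-1]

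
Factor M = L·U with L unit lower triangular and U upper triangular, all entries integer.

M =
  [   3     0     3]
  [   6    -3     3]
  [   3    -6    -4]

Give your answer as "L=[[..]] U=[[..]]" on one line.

  R1 -= 2·R0 → [0,-3,-3]
  R2 -= 1·R0 → [0,-6,-7]
  R2 -= 2·R1 → [0,0,-1]

L=[[1,0,0],[2,1,0],[1,2,1]] U=[[3,0,3],[0,-3,-3],[0,0,-1]]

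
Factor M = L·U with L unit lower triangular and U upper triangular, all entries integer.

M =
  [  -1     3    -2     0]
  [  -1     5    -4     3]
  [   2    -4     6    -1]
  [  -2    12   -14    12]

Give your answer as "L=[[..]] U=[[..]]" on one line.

L=[[1,0,0,0],[1,1,0,0],[-2,1,1,0],[2,3,-1,1]] U=[[-1,3,-2,0],[0,2,-2,3],[0,0,4,-4],[0,0,0,-1]]

  r1 -= 1·r0 → [0,2,-2,3]
  r2 -= -2·r0 → [0,2,2,-1]
  r3 -= 2·r0 → [0,6,-10,12]
  r2 -= 1·r1 → [0,0,4,-4]
  r3 -= 3·r1 → [0,0,-4,3]
  r3 -= -1·r2 → [0,0,0,-1]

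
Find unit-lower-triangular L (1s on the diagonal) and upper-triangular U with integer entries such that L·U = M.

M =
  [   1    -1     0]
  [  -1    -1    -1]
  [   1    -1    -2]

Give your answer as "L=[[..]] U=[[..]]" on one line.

L=[[1,0,0],[-1,1,0],[1,0,1]] U=[[1,-1,0],[0,-2,-1],[0,0,-2]]

  R1 -= -1·R0 → [0,-2,-1]
  R2 -= 1·R0 → [0,0,-2]
  R2 -= 0·R1 → [0,0,-2]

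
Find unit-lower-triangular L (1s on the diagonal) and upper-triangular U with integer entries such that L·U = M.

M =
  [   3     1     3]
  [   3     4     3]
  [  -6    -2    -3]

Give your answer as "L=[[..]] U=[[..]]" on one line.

L=[[1,0,0],[1,1,0],[-2,0,1]] U=[[3,1,3],[0,3,0],[0,0,3]]

  row1 -= 1·row0 → [0,3,0]
  row2 -= -2·row0 → [0,0,3]
  row2 -= 0·row1 → [0,0,3]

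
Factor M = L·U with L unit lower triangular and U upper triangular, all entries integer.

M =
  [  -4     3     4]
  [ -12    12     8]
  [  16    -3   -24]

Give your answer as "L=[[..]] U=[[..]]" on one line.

L=[[1,0,0],[3,1,0],[-4,3,1]] U=[[-4,3,4],[0,3,-4],[0,0,4]]

  R1 -= 3·R0 → [0,3,-4]
  R2 -= -4·R0 → [0,9,-8]
  R2 -= 3·R1 → [0,0,4]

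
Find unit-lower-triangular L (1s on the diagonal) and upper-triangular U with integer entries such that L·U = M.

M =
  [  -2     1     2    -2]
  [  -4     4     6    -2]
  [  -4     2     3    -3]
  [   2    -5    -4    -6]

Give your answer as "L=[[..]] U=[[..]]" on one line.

  r1 -= 2·r0 → [0,2,2,2]
  r2 -= 2·r0 → [0,0,-1,1]
  r3 -= -1·r0 → [0,-4,-2,-8]
  r2 -= 0·r1 → [0,0,-1,1]
  r3 -= -2·r1 → [0,0,2,-4]
  r3 -= -2·r2 → [0,0,0,-2]

L=[[1,0,0,0],[2,1,0,0],[2,0,1,0],[-1,-2,-2,1]] U=[[-2,1,2,-2],[0,2,2,2],[0,0,-1,1],[0,0,0,-2]]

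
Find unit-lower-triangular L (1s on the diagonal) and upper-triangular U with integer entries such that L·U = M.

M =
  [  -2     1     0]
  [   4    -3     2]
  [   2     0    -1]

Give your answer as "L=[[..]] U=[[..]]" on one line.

  R1 -= -2·R0 → [0,-1,2]
  R2 -= -1·R0 → [0,1,-1]
  R2 -= -1·R1 → [0,0,1]

L=[[1,0,0],[-2,1,0],[-1,-1,1]] U=[[-2,1,0],[0,-1,2],[0,0,1]]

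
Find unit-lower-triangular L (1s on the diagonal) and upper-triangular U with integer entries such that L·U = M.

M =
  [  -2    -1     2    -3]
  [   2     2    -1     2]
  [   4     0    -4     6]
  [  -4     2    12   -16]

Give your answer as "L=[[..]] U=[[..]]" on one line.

L=[[1,0,0,0],[-1,1,0,0],[-2,-2,1,0],[2,4,2,1]] U=[[-2,-1,2,-3],[0,1,1,-1],[0,0,2,-2],[0,0,0,-2]]

  R1 -= -1·R0 → [0,1,1,-1]
  R2 -= -2·R0 → [0,-2,0,0]
  R3 -= 2·R0 → [0,4,8,-10]
  R2 -= -2·R1 → [0,0,2,-2]
  R3 -= 4·R1 → [0,0,4,-6]
  R3 -= 2·R2 → [0,0,0,-2]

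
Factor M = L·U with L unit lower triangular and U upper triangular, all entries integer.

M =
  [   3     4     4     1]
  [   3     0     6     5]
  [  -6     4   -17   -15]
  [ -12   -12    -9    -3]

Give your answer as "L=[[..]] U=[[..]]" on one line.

L=[[1,0,0,0],[1,1,0,0],[-2,-3,1,0],[-4,-1,-3,1]] U=[[3,4,4,1],[0,-4,2,4],[0,0,-3,-1],[0,0,0,2]]

  R1 -= 1·R0 → [0,-4,2,4]
  R2 -= -2·R0 → [0,12,-9,-13]
  R3 -= -4·R0 → [0,4,7,1]
  R2 -= -3·R1 → [0,0,-3,-1]
  R3 -= -1·R1 → [0,0,9,5]
  R3 -= -3·R2 → [0,0,0,2]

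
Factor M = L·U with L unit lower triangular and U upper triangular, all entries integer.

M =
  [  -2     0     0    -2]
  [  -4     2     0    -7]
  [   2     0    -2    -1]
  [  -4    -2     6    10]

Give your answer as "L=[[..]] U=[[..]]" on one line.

  r1 -= 2·r0 → [0,2,0,-3]
  r2 -= -1·r0 → [0,0,-2,-3]
  r3 -= 2·r0 → [0,-2,6,14]
  r2 -= 0·r1 → [0,0,-2,-3]
  r3 -= -1·r1 → [0,0,6,11]
  r3 -= -3·r2 → [0,0,0,2]

L=[[1,0,0,0],[2,1,0,0],[-1,0,1,0],[2,-1,-3,1]] U=[[-2,0,0,-2],[0,2,0,-3],[0,0,-2,-3],[0,0,0,2]]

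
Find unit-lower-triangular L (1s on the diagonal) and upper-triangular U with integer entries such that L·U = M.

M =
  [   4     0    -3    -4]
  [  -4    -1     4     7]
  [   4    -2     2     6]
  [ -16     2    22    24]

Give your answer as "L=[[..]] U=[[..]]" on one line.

  R1 -= -1·R0 → [0,-1,1,3]
  R2 -= 1·R0 → [0,-2,5,10]
  R3 -= -4·R0 → [0,2,10,8]
  R2 -= 2·R1 → [0,0,3,4]
  R3 -= -2·R1 → [0,0,12,14]
  R3 -= 4·R2 → [0,0,0,-2]

L=[[1,0,0,0],[-1,1,0,0],[1,2,1,0],[-4,-2,4,1]] U=[[4,0,-3,-4],[0,-1,1,3],[0,0,3,4],[0,0,0,-2]]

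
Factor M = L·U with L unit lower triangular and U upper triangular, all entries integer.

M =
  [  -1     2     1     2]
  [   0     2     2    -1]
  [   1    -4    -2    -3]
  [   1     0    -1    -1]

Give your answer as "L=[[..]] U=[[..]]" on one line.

  r1 -= 0·r0 → [0,2,2,-1]
  r2 -= -1·r0 → [0,-2,-1,-1]
  r3 -= -1·r0 → [0,2,0,1]
  r2 -= -1·r1 → [0,0,1,-2]
  r3 -= 1·r1 → [0,0,-2,2]
  r3 -= -2·r2 → [0,0,0,-2]

L=[[1,0,0,0],[0,1,0,0],[-1,-1,1,0],[-1,1,-2,1]] U=[[-1,2,1,2],[0,2,2,-1],[0,0,1,-2],[0,0,0,-2]]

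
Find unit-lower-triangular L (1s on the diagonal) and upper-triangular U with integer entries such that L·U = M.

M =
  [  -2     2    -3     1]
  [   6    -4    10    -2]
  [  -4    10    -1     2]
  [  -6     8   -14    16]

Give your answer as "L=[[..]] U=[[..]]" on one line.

  row1 -= -3·row0 → [0,2,1,1]
  row2 -= 2·row0 → [0,6,5,0]
  row3 -= 3·row0 → [0,2,-5,13]
  row2 -= 3·row1 → [0,0,2,-3]
  row3 -= 1·row1 → [0,0,-6,12]
  row3 -= -3·row2 → [0,0,0,3]

L=[[1,0,0,0],[-3,1,0,0],[2,3,1,0],[3,1,-3,1]] U=[[-2,2,-3,1],[0,2,1,1],[0,0,2,-3],[0,0,0,3]]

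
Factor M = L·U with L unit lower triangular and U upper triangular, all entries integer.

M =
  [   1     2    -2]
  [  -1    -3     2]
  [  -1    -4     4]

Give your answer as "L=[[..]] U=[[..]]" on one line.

L=[[1,0,0],[-1,1,0],[-1,2,1]] U=[[1,2,-2],[0,-1,0],[0,0,2]]

  r1 -= -1·r0 → [0,-1,0]
  r2 -= -1·r0 → [0,-2,2]
  r2 -= 2·r1 → [0,0,2]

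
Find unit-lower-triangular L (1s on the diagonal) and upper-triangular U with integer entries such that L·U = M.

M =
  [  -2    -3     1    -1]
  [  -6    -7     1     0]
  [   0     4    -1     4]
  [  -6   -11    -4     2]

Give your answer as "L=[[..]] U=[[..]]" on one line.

L=[[1,0,0,0],[3,1,0,0],[0,2,1,0],[3,-1,-3,1]] U=[[-2,-3,1,-1],[0,2,-2,3],[0,0,3,-2],[0,0,0,2]]

  r1 -= 3·r0 → [0,2,-2,3]
  r2 -= 0·r0 → [0,4,-1,4]
  r3 -= 3·r0 → [0,-2,-7,5]
  r2 -= 2·r1 → [0,0,3,-2]
  r3 -= -1·r1 → [0,0,-9,8]
  r3 -= -3·r2 → [0,0,0,2]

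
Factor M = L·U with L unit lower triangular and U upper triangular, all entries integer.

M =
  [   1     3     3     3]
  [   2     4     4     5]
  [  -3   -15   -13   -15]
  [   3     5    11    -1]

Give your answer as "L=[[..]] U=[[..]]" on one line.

  r1 -= 2·r0 → [0,-2,-2,-1]
  r2 -= -3·r0 → [0,-6,-4,-6]
  r3 -= 3·r0 → [0,-4,2,-10]
  r2 -= 3·r1 → [0,0,2,-3]
  r3 -= 2·r1 → [0,0,6,-8]
  r3 -= 3·r2 → [0,0,0,1]

L=[[1,0,0,0],[2,1,0,0],[-3,3,1,0],[3,2,3,1]] U=[[1,3,3,3],[0,-2,-2,-1],[0,0,2,-3],[0,0,0,1]]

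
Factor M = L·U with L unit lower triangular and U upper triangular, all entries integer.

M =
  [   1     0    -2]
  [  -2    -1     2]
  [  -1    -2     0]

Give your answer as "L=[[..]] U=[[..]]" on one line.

  r1 -= -2·r0 → [0,-1,-2]
  r2 -= -1·r0 → [0,-2,-2]
  r2 -= 2·r1 → [0,0,2]

L=[[1,0,0],[-2,1,0],[-1,2,1]] U=[[1,0,-2],[0,-1,-2],[0,0,2]]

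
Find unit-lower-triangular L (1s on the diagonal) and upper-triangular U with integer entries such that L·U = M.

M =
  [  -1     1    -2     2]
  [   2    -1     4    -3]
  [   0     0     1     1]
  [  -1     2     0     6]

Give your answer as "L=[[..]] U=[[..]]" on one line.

L=[[1,0,0,0],[-2,1,0,0],[0,0,1,0],[1,1,2,1]] U=[[-1,1,-2,2],[0,1,0,1],[0,0,1,1],[0,0,0,1]]

  R1 -= -2·R0 → [0,1,0,1]
  R2 -= 0·R0 → [0,0,1,1]
  R3 -= 1·R0 → [0,1,2,4]
  R2 -= 0·R1 → [0,0,1,1]
  R3 -= 1·R1 → [0,0,2,3]
  R3 -= 2·R2 → [0,0,0,1]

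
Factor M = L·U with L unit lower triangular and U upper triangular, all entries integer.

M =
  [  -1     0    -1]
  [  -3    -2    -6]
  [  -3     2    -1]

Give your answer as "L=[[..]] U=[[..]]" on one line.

L=[[1,0,0],[3,1,0],[3,-1,1]] U=[[-1,0,-1],[0,-2,-3],[0,0,-1]]

  r1 -= 3·r0 → [0,-2,-3]
  r2 -= 3·r0 → [0,2,2]
  r2 -= -1·r1 → [0,0,-1]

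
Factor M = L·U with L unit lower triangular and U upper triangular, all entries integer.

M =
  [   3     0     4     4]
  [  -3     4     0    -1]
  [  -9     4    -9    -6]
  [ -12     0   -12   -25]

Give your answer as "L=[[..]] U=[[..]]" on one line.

L=[[1,0,0,0],[-1,1,0,0],[-3,1,1,0],[-4,0,-4,1]] U=[[3,0,4,4],[0,4,4,3],[0,0,-1,3],[0,0,0,3]]

  r1 -= -1·r0 → [0,4,4,3]
  r2 -= -3·r0 → [0,4,3,6]
  r3 -= -4·r0 → [0,0,4,-9]
  r2 -= 1·r1 → [0,0,-1,3]
  r3 -= 0·r1 → [0,0,4,-9]
  r3 -= -4·r2 → [0,0,0,3]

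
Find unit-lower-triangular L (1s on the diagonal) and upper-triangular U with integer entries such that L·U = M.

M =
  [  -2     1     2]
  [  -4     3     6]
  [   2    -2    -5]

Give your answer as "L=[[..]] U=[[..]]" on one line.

L=[[1,0,0],[2,1,0],[-1,-1,1]] U=[[-2,1,2],[0,1,2],[0,0,-1]]

  r1 -= 2·r0 → [0,1,2]
  r2 -= -1·r0 → [0,-1,-3]
  r2 -= -1·r1 → [0,0,-1]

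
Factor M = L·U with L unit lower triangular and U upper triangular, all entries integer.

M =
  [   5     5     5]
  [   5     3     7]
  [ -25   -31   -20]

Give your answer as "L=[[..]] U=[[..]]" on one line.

  row1 -= 1·row0 → [0,-2,2]
  row2 -= -5·row0 → [0,-6,5]
  row2 -= 3·row1 → [0,0,-1]

L=[[1,0,0],[1,1,0],[-5,3,1]] U=[[5,5,5],[0,-2,2],[0,0,-1]]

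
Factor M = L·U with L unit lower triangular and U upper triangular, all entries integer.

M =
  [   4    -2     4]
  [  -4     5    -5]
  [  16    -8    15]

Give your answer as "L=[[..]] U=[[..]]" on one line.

L=[[1,0,0],[-1,1,0],[4,0,1]] U=[[4,-2,4],[0,3,-1],[0,0,-1]]

  r1 -= -1·r0 → [0,3,-1]
  r2 -= 4·r0 → [0,0,-1]
  r2 -= 0·r1 → [0,0,-1]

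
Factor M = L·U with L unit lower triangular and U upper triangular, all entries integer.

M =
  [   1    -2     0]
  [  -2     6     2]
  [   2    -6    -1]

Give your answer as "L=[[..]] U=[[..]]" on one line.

L=[[1,0,0],[-2,1,0],[2,-1,1]] U=[[1,-2,0],[0,2,2],[0,0,1]]

  r1 -= -2·r0 → [0,2,2]
  r2 -= 2·r0 → [0,-2,-1]
  r2 -= -1·r1 → [0,0,1]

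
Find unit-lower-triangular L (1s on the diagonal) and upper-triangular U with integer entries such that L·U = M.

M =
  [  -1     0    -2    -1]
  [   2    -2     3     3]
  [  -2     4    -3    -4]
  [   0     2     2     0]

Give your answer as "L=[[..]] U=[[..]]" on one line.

L=[[1,0,0,0],[-2,1,0,0],[2,-2,1,0],[0,-1,-1,1]] U=[[-1,0,-2,-1],[0,-2,-1,1],[0,0,-1,0],[0,0,0,1]]

  r1 -= -2·r0 → [0,-2,-1,1]
  r2 -= 2·r0 → [0,4,1,-2]
  r3 -= 0·r0 → [0,2,2,0]
  r2 -= -2·r1 → [0,0,-1,0]
  r3 -= -1·r1 → [0,0,1,1]
  r3 -= -1·r2 → [0,0,0,1]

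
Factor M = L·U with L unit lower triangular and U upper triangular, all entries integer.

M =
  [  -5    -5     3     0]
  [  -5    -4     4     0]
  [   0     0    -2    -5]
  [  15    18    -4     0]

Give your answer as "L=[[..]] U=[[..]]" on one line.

L=[[1,0,0,0],[1,1,0,0],[0,0,1,0],[-3,3,-1,1]] U=[[-5,-5,3,0],[0,1,1,0],[0,0,-2,-5],[0,0,0,-5]]

  R1 -= 1·R0 → [0,1,1,0]
  R2 -= 0·R0 → [0,0,-2,-5]
  R3 -= -3·R0 → [0,3,5,0]
  R2 -= 0·R1 → [0,0,-2,-5]
  R3 -= 3·R1 → [0,0,2,0]
  R3 -= -1·R2 → [0,0,0,-5]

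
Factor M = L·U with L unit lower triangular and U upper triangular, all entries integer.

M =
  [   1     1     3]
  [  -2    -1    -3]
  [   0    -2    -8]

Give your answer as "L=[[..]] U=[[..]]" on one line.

  r1 -= -2·r0 → [0,1,3]
  r2 -= 0·r0 → [0,-2,-8]
  r2 -= -2·r1 → [0,0,-2]

L=[[1,0,0],[-2,1,0],[0,-2,1]] U=[[1,1,3],[0,1,3],[0,0,-2]]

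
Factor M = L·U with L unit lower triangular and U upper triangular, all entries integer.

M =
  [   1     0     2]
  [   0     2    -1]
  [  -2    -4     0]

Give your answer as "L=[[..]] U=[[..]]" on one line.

L=[[1,0,0],[0,1,0],[-2,-2,1]] U=[[1,0,2],[0,2,-1],[0,0,2]]

  r1 -= 0·r0 → [0,2,-1]
  r2 -= -2·r0 → [0,-4,4]
  r2 -= -2·r1 → [0,0,2]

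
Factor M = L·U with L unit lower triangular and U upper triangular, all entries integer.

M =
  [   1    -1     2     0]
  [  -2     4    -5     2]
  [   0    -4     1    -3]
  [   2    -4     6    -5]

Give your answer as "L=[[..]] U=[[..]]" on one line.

L=[[1,0,0,0],[-2,1,0,0],[0,-2,1,0],[2,-1,-1,1]] U=[[1,-1,2,0],[0,2,-1,2],[0,0,-1,1],[0,0,0,-2]]

  r1 -= -2·r0 → [0,2,-1,2]
  r2 -= 0·r0 → [0,-4,1,-3]
  r3 -= 2·r0 → [0,-2,2,-5]
  r2 -= -2·r1 → [0,0,-1,1]
  r3 -= -1·r1 → [0,0,1,-3]
  r3 -= -1·r2 → [0,0,0,-2]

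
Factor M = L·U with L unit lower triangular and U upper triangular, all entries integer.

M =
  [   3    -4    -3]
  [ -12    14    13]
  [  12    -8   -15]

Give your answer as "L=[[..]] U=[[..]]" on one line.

  r1 -= -4·r0 → [0,-2,1]
  r2 -= 4·r0 → [0,8,-3]
  r2 -= -4·r1 → [0,0,1]

L=[[1,0,0],[-4,1,0],[4,-4,1]] U=[[3,-4,-3],[0,-2,1],[0,0,1]]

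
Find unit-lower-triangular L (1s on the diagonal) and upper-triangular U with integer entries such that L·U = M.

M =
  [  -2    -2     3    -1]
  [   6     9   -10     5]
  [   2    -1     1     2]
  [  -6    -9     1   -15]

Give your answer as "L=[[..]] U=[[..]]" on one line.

L=[[1,0,0,0],[-3,1,0,0],[-1,-1,1,0],[3,-1,-3,1]] U=[[-2,-2,3,-1],[0,3,-1,2],[0,0,3,3],[0,0,0,-1]]

  R1 -= -3·R0 → [0,3,-1,2]
  R2 -= -1·R0 → [0,-3,4,1]
  R3 -= 3·R0 → [0,-3,-8,-12]
  R2 -= -1·R1 → [0,0,3,3]
  R3 -= -1·R1 → [0,0,-9,-10]
  R3 -= -3·R2 → [0,0,0,-1]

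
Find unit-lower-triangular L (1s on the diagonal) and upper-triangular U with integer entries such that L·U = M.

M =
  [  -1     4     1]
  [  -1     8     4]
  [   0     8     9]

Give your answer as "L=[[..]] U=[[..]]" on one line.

L=[[1,0,0],[1,1,0],[0,2,1]] U=[[-1,4,1],[0,4,3],[0,0,3]]

  R1 -= 1·R0 → [0,4,3]
  R2 -= 0·R0 → [0,8,9]
  R2 -= 2·R1 → [0,0,3]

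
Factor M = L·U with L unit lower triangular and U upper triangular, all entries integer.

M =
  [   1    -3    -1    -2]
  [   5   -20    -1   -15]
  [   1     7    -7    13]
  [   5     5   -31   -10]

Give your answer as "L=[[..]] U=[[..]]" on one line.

  r1 -= 5·r0 → [0,-5,4,-5]
  r2 -= 1·r0 → [0,10,-6,15]
  r3 -= 5·r0 → [0,20,-26,0]
  r2 -= -2·r1 → [0,0,2,5]
  r3 -= -4·r1 → [0,0,-10,-20]
  r3 -= -5·r2 → [0,0,0,5]

L=[[1,0,0,0],[5,1,0,0],[1,-2,1,0],[5,-4,-5,1]] U=[[1,-3,-1,-2],[0,-5,4,-5],[0,0,2,5],[0,0,0,5]]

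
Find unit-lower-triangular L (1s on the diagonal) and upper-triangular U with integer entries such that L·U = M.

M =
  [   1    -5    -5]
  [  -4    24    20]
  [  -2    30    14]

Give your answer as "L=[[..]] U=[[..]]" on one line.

  r1 -= -4·r0 → [0,4,0]
  r2 -= -2·r0 → [0,20,4]
  r2 -= 5·r1 → [0,0,4]

L=[[1,0,0],[-4,1,0],[-2,5,1]] U=[[1,-5,-5],[0,4,0],[0,0,4]]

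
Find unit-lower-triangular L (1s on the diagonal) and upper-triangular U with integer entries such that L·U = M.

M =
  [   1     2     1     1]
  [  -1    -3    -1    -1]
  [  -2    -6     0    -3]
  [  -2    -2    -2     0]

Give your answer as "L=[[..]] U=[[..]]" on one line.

  R1 -= -1·R0 → [0,-1,0,0]
  R2 -= -2·R0 → [0,-2,2,-1]
  R3 -= -2·R0 → [0,2,0,2]
  R2 -= 2·R1 → [0,0,2,-1]
  R3 -= -2·R1 → [0,0,0,2]
  R3 -= 0·R2 → [0,0,0,2]

L=[[1,0,0,0],[-1,1,0,0],[-2,2,1,0],[-2,-2,0,1]] U=[[1,2,1,1],[0,-1,0,0],[0,0,2,-1],[0,0,0,2]]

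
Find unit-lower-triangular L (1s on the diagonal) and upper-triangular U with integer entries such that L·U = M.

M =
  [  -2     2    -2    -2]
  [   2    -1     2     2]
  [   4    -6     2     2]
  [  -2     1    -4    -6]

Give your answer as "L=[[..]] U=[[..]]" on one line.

  row1 -= -1·row0 → [0,1,0,0]
  row2 -= -2·row0 → [0,-2,-2,-2]
  row3 -= 1·row0 → [0,-1,-2,-4]
  row2 -= -2·row1 → [0,0,-2,-2]
  row3 -= -1·row1 → [0,0,-2,-4]
  row3 -= 1·row2 → [0,0,0,-2]

L=[[1,0,0,0],[-1,1,0,0],[-2,-2,1,0],[1,-1,1,1]] U=[[-2,2,-2,-2],[0,1,0,0],[0,0,-2,-2],[0,0,0,-2]]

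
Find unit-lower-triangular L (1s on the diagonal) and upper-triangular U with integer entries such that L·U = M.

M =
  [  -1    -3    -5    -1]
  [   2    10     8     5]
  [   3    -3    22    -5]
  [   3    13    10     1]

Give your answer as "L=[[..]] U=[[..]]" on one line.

  row1 -= -2·row0 → [0,4,-2,3]
  row2 -= -3·row0 → [0,-12,7,-8]
  row3 -= -3·row0 → [0,4,-5,-2]
  row2 -= -3·row1 → [0,0,1,1]
  row3 -= 1·row1 → [0,0,-3,-5]
  row3 -= -3·row2 → [0,0,0,-2]

L=[[1,0,0,0],[-2,1,0,0],[-3,-3,1,0],[-3,1,-3,1]] U=[[-1,-3,-5,-1],[0,4,-2,3],[0,0,1,1],[0,0,0,-2]]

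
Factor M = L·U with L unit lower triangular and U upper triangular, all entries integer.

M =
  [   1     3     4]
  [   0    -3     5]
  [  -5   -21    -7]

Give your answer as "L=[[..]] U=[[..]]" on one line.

L=[[1,0,0],[0,1,0],[-5,2,1]] U=[[1,3,4],[0,-3,5],[0,0,3]]

  r1 -= 0·r0 → [0,-3,5]
  r2 -= -5·r0 → [0,-6,13]
  r2 -= 2·r1 → [0,0,3]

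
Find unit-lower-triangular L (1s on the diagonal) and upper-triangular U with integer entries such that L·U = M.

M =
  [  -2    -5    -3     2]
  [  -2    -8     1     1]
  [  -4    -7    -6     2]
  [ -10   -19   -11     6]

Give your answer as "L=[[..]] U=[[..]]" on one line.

L=[[1,0,0,0],[1,1,0,0],[2,-1,1,0],[5,-2,3,1]] U=[[-2,-5,-3,2],[0,-3,4,-1],[0,0,4,-3],[0,0,0,3]]

  r1 -= 1·r0 → [0,-3,4,-1]
  r2 -= 2·r0 → [0,3,0,-2]
  r3 -= 5·r0 → [0,6,4,-4]
  r2 -= -1·r1 → [0,0,4,-3]
  r3 -= -2·r1 → [0,0,12,-6]
  r3 -= 3·r2 → [0,0,0,3]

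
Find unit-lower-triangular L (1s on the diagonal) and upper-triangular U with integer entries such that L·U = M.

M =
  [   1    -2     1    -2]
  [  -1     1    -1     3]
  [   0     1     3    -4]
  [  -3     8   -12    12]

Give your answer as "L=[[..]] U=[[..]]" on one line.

L=[[1,0,0,0],[-1,1,0,0],[0,-1,1,0],[-3,-2,-3,1]] U=[[1,-2,1,-2],[0,-1,0,1],[0,0,3,-3],[0,0,0,-1]]

  r1 -= -1·r0 → [0,-1,0,1]
  r2 -= 0·r0 → [0,1,3,-4]
  r3 -= -3·r0 → [0,2,-9,6]
  r2 -= -1·r1 → [0,0,3,-3]
  r3 -= -2·r1 → [0,0,-9,8]
  r3 -= -3·r2 → [0,0,0,-1]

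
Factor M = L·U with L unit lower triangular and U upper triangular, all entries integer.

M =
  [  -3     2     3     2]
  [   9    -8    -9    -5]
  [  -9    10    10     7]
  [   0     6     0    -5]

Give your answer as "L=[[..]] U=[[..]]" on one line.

L=[[1,0,0,0],[-3,1,0,0],[3,-2,1,0],[0,-3,0,1]] U=[[-3,2,3,2],[0,-2,0,1],[0,0,1,3],[0,0,0,-2]]

  R1 -= -3·R0 → [0,-2,0,1]
  R2 -= 3·R0 → [0,4,1,1]
  R3 -= 0·R0 → [0,6,0,-5]
  R2 -= -2·R1 → [0,0,1,3]
  R3 -= -3·R1 → [0,0,0,-2]
  R3 -= 0·R2 → [0,0,0,-2]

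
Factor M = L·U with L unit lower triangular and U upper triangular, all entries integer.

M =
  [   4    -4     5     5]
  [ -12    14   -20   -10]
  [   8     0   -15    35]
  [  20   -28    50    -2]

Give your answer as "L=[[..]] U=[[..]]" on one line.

  r1 -= -3·r0 → [0,2,-5,5]
  r2 -= 2·r0 → [0,8,-25,25]
  r3 -= 5·r0 → [0,-8,25,-27]
  r2 -= 4·r1 → [0,0,-5,5]
  r3 -= -4·r1 → [0,0,5,-7]
  r3 -= -1·r2 → [0,0,0,-2]

L=[[1,0,0,0],[-3,1,0,0],[2,4,1,0],[5,-4,-1,1]] U=[[4,-4,5,5],[0,2,-5,5],[0,0,-5,5],[0,0,0,-2]]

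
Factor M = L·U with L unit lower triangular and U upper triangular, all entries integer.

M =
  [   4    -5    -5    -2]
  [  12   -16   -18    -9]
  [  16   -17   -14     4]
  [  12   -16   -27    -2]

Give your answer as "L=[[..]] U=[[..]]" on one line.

L=[[1,0,0,0],[3,1,0,0],[4,-3,1,0],[3,1,3,1]] U=[[4,-5,-5,-2],[0,-1,-3,-3],[0,0,-3,3],[0,0,0,-2]]

  row1 -= 3·row0 → [0,-1,-3,-3]
  row2 -= 4·row0 → [0,3,6,12]
  row3 -= 3·row0 → [0,-1,-12,4]
  row2 -= -3·row1 → [0,0,-3,3]
  row3 -= 1·row1 → [0,0,-9,7]
  row3 -= 3·row2 → [0,0,0,-2]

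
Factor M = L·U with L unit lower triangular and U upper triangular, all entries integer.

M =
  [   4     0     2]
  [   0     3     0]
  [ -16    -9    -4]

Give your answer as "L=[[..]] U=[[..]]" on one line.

L=[[1,0,0],[0,1,0],[-4,-3,1]] U=[[4,0,2],[0,3,0],[0,0,4]]

  R1 -= 0·R0 → [0,3,0]
  R2 -= -4·R0 → [0,-9,4]
  R2 -= -3·R1 → [0,0,4]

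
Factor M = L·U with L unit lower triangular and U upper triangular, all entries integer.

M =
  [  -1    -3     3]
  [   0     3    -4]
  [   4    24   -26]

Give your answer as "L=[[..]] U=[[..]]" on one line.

L=[[1,0,0],[0,1,0],[-4,4,1]] U=[[-1,-3,3],[0,3,-4],[0,0,2]]

  row1 -= 0·row0 → [0,3,-4]
  row2 -= -4·row0 → [0,12,-14]
  row2 -= 4·row1 → [0,0,2]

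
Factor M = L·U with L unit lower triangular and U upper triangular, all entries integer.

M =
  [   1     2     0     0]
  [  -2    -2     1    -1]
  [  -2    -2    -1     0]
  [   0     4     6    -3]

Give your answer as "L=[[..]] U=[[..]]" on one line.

  R1 -= -2·R0 → [0,2,1,-1]
  R2 -= -2·R0 → [0,2,-1,0]
  R3 -= 0·R0 → [0,4,6,-3]
  R2 -= 1·R1 → [0,0,-2,1]
  R3 -= 2·R1 → [0,0,4,-1]
  R3 -= -2·R2 → [0,0,0,1]

L=[[1,0,0,0],[-2,1,0,0],[-2,1,1,0],[0,2,-2,1]] U=[[1,2,0,0],[0,2,1,-1],[0,0,-2,1],[0,0,0,1]]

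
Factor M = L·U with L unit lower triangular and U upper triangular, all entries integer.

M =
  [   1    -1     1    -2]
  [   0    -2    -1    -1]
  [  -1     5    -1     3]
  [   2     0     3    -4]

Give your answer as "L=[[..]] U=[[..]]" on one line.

  row1 -= 0·row0 → [0,-2,-1,-1]
  row2 -= -1·row0 → [0,4,0,1]
  row3 -= 2·row0 → [0,2,1,0]
  row2 -= -2·row1 → [0,0,-2,-1]
  row3 -= -1·row1 → [0,0,0,-1]
  row3 -= 0·row2 → [0,0,0,-1]

L=[[1,0,0,0],[0,1,0,0],[-1,-2,1,0],[2,-1,0,1]] U=[[1,-1,1,-2],[0,-2,-1,-1],[0,0,-2,-1],[0,0,0,-1]]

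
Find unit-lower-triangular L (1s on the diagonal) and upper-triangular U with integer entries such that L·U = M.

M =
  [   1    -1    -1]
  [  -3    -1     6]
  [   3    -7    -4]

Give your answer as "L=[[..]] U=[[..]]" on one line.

L=[[1,0,0],[-3,1,0],[3,1,1]] U=[[1,-1,-1],[0,-4,3],[0,0,-4]]

  R1 -= -3·R0 → [0,-4,3]
  R2 -= 3·R0 → [0,-4,-1]
  R2 -= 1·R1 → [0,0,-4]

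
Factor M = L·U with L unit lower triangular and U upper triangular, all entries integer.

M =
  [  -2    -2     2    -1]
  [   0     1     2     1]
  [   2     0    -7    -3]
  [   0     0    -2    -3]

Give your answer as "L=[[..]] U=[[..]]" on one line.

L=[[1,0,0,0],[0,1,0,0],[-1,-2,1,0],[0,0,2,1]] U=[[-2,-2,2,-1],[0,1,2,1],[0,0,-1,-2],[0,0,0,1]]

  row1 -= 0·row0 → [0,1,2,1]
  row2 -= -1·row0 → [0,-2,-5,-4]
  row3 -= 0·row0 → [0,0,-2,-3]
  row2 -= -2·row1 → [0,0,-1,-2]
  row3 -= 0·row1 → [0,0,-2,-3]
  row3 -= 2·row2 → [0,0,0,1]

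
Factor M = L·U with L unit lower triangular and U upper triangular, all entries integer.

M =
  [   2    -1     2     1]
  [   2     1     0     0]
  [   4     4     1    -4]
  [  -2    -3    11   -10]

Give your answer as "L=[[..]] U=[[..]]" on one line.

  R1 -= 1·R0 → [0,2,-2,-1]
  R2 -= 2·R0 → [0,6,-3,-6]
  R3 -= -1·R0 → [0,-4,13,-9]
  R2 -= 3·R1 → [0,0,3,-3]
  R3 -= -2·R1 → [0,0,9,-11]
  R3 -= 3·R2 → [0,0,0,-2]

L=[[1,0,0,0],[1,1,0,0],[2,3,1,0],[-1,-2,3,1]] U=[[2,-1,2,1],[0,2,-2,-1],[0,0,3,-3],[0,0,0,-2]]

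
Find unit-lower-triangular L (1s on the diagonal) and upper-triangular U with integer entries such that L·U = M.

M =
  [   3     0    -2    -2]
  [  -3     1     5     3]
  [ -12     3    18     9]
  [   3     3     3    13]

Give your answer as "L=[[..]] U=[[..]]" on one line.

  r1 -= -1·r0 → [0,1,3,1]
  r2 -= -4·r0 → [0,3,10,1]
  r3 -= 1·r0 → [0,3,5,15]
  r2 -= 3·r1 → [0,0,1,-2]
  r3 -= 3·r1 → [0,0,-4,12]
  r3 -= -4·r2 → [0,0,0,4]

L=[[1,0,0,0],[-1,1,0,0],[-4,3,1,0],[1,3,-4,1]] U=[[3,0,-2,-2],[0,1,3,1],[0,0,1,-2],[0,0,0,4]]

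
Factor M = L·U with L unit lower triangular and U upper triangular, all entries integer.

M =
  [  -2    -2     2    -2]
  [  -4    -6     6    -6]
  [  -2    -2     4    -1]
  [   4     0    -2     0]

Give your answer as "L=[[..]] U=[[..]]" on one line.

L=[[1,0,0,0],[2,1,0,0],[1,0,1,0],[-2,2,-1,1]] U=[[-2,-2,2,-2],[0,-2,2,-2],[0,0,2,1],[0,0,0,1]]

  r1 -= 2·r0 → [0,-2,2,-2]
  r2 -= 1·r0 → [0,0,2,1]
  r3 -= -2·r0 → [0,-4,2,-4]
  r2 -= 0·r1 → [0,0,2,1]
  r3 -= 2·r1 → [0,0,-2,0]
  r3 -= -1·r2 → [0,0,0,1]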